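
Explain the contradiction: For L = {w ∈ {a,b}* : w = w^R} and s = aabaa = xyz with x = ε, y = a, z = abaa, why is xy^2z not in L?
xy²z = aaabaa ∉ L

Pumping with i = 2 replaces y = a by y² = aa:
- Original: s = xyz = aabaa; aabaa reversed is aabaa, the same string, so it is a palindrome and is in L
- Pumped: xy²z = ε · aa · abaa = aaabaa
- aaabaa reversed is aabaaa ≠ aaabaa, so it is not a palindrome and is not in L

The pumping lemma would require xy²z ∈ L, so this decomposition yields a contradiction.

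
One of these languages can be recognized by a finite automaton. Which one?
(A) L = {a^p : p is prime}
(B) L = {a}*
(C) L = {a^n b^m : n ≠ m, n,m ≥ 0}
(B) {a}*

(B) L = {a}* is regular.

This can be recognized by a finite automaton (DFA/NFA).
Regular expressions like {a}* define regular languages.

The other choices are not regular:
- {a^n b^m : n ≠ m, n,m ≥ 0}: After pumping a's, we can make n = m
- {a^p : p is prime}: After pumping, the length becomes composite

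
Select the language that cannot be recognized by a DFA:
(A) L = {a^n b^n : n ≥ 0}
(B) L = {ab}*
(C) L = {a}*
(A) {a^n b^n : n ≥ 0}

(A) L = {a^n b^n : n ≥ 0} is NOT regular.

The pumping lemma can be used to prove this:
After pumping, the number of a's and b's become unequal

The other languages are regular because they can be recognized by finite automata.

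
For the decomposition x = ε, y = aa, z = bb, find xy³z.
aaaaaabb

Given x = '', y = 'aa', z = 'bb' and i = 3:

xy^3z = x + y·y·...·y (3 times) + z
       = '' + 'aa'^3 + 'bb'
       = '' + 'aaaaaa' + 'bb'
       = 'aaaaaabb'

The pumped string is 'aaaaaabb' with length 8.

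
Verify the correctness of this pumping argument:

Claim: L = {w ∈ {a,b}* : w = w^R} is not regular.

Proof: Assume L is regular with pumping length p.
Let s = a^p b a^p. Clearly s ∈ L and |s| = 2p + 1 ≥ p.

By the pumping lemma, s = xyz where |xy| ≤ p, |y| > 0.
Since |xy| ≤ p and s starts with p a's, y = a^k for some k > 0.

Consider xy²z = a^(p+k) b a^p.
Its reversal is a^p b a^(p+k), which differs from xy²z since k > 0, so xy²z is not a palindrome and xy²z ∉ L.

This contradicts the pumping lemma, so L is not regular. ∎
The proof is correct.

This proof is valid because:
1. s = a^p b a^p is in L and is chosen in terms of p, so |s| ≥ p holds for every p
2. The decomposition analysis is correct: |xy| ≤ p forces y to lie inside the leading a's
3. The contradiction is valid: a^(p+k) b a^p has more a's before the b than after it, so it is not a palindrome
4. The conclusion follows logically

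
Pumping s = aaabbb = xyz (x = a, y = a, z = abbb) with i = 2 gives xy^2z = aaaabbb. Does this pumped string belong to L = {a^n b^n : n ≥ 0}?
No

xy²z = a · aa · abbb = aaaabbb.
aaaabbb has 4 a's and 3 b's; 4 ≠ 3, so it is not in L.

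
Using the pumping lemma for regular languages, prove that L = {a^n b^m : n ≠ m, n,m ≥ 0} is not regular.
Assume for contradiction that L is regular, and let p ≥ 1 be the pumping length given by the pumping lemma.
Choose s = a^p b^(p + p!). Then s ∈ L because p ≠ p + p! (as p! ≥ 1), and |s| ≥ p.
By the pumping lemma, s = xyz for some x, y, z with |xy| ≤ p, |y| ≥ 1, and xy^i z ∈ L for every i ≥ 0.
Since |xy| ≤ p and the first p symbols of s are all a's, y = a^k for some k with 1 ≤ k ≤ p.
For every i ≥ 0, xy^i z = a^(p + (i − 1)k) b^(p + p!).

Because 1 ≤ k ≤ p, k divides p!. Let t = p!/k (a positive integer) and take i = t + 1.
Then the number of a's is p + tk = p + p!, which equals the number of b's.
So xy^(t+1) z = a^(p + p!) b^(p + p!) has equally many a's and b's and is NOT in L.

This contradicts the pumping lemma, which requires xy^i z ∈ L for all i ≥ 0.
Hence L = {a^n b^m : n ≠ m, n,m ≥ 0} is not regular. ∎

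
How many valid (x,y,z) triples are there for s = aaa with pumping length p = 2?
3

For s = 'aaa' with pumping length p = 2:

Constraints: |xy| ≤ 2, |y| > 0

Valid decompositions (|xy| ≤ p, |y| ≥ 1):
  • x='', y='a', z='aa'
  • x='a', y='a', z='a'
  • x='', y='aa', z='a'

Total count: 3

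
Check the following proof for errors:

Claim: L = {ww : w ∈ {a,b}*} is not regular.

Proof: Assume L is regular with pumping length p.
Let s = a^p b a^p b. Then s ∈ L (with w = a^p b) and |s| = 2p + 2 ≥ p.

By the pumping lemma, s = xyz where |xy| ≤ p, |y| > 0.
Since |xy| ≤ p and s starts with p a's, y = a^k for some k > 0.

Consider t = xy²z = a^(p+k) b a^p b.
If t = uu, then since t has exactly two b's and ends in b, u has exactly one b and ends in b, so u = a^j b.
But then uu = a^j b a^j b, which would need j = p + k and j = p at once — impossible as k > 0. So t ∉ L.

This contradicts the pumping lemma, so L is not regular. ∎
The proof is correct.

This proof is valid because:
1. s = a^p b a^p b is in L and is chosen in terms of p, so |s| ≥ p holds for every p
2. The decomposition analysis is correct: |xy| ≤ p forces y to lie inside the leading a's
3. The contradiction is valid: the argument shows a^(p+k) b a^p b cannot be split into two equal halves
4. The conclusion follows logically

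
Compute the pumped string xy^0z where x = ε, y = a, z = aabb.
aabb

Given x = '', y = 'a', z = 'aabb' and i = 0:

xy^0z = x + y·y·...·y (0 times) + z
       = '' + 'a'^0 + 'aabb'
       = '' + '' + 'aabb'
       = 'aabb'

The pumped string is 'aabb' with length 4.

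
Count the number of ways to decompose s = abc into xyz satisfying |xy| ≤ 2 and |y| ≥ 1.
3

For s = 'abc' with pumping length p = 2:

Constraints: |xy| ≤ 2, |y| > 0

Valid decompositions (|xy| ≤ p, |y| ≥ 1):
  • x='', y='a', z='bc'
  • x='a', y='b', z='c'
  • x='', y='ab', z='c'

Total count: 3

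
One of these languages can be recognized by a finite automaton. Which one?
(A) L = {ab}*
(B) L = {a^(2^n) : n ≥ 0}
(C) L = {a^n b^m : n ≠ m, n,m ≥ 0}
(A) {ab}*

(A) L = {ab}* is regular.

This can be recognized by a finite automaton (DFA/NFA).
Regular expressions like {ab}* define regular languages.

The other choices are not regular:
- {a^(2^n) : n ≥ 0}: After pumping, length is no longer a power of 2
- {a^n b^m : n ≠ m, n,m ≥ 0}: After pumping a's, we can make n = m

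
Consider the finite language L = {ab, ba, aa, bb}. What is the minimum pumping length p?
p = 3

For a finite language L, the pumping lemma holds vacuously if p > max|s| for s ∈ L.

The longest string in L = {ab, ba, aa, bb} has length 2.
If p = 3, then no string s ∈ L has |s| ≥ p, so the condition is vacuously true.

The minimum pumping length is p = 3.

Why no smaller p works: for any p ≤ 2, the longest string s ∈ L has |s| = 2 ≥ p, so it would
have to be pumpable; but pumping up (i = 2, 3, ...) produces ever longer strings, which cannot all lie in the
finite language L. So the pumping property fails for every p ≤ 2.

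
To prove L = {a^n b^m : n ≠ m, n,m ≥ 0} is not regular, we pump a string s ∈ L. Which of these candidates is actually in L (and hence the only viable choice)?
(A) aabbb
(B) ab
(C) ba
(A) aabbb

The pumping lemma is applied to a string s that lies in L, so first check membership of each option:
- (A) aabbb = a^2 b^3 with 2 ≠ 3, so it is in L ✓
- (B) ab = a^1 b^1 has n = m = 1, so it is not in L ✗
- (C) ba has an a after a b, so it is not of the form a^n b^m and is not in L ✗

Only (A) aabbb is in L, so it is the only candidate that could play the role of s.
(In a complete proof one picks s in terms of the pumping length p so that |s| ≥ p is guaranteed; a fixed string like aabbb illustrates the shape of such an s.)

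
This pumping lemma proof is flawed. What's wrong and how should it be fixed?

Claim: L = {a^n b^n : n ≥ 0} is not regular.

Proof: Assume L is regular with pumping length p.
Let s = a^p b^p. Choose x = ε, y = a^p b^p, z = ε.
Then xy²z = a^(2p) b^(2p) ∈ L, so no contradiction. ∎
Error: The decomposition violates |xy| ≤ p. With y = a^p b^p, |xy| = |y| = 2p > p. (The proof also miscomputes xy²z, which would be a^p b^p a^p b^p rather than a^(2p) b^(2p), and it wrongly treats one harmless decomposition as settling the matter — the prover does not get to choose the decomposition.)

Correction: The pumping lemma requires |xy| ≤ p, and the argument must handle every decomposition satisfying |xy| ≤ p, |y| ≥ 1. Since s starts with p a's, any such y consists only of a's, say y = a^k with k ≥ 1. Then xy²z = a^(p+k) b^p has unequal numbers of a's and b's, so xy²z ∉ L — the required contradiction.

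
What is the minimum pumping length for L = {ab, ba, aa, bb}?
p = 3

For a finite language L, the pumping lemma holds vacuously if p > max|s| for s ∈ L.

The longest string in L = {ab, ba, aa, bb} has length 2.
If p = 3, then no string s ∈ L has |s| ≥ p, so the condition is vacuously true.

The minimum pumping length is p = 3.

Why no smaller p works: for any p ≤ 2, the longest string s ∈ L has |s| = 2 ≥ p, so it would
have to be pumpable; but pumping up (i = 2, 3, ...) produces ever longer strings, which cannot all lie in the
finite language L. So the pumping property fails for every p ≤ 2.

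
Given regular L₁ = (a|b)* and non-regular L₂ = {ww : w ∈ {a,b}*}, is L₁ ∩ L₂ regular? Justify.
No — L₁ ∩ L₂ is not regular.

(a|b)* is all strings over {a,b}, so L₁ ∩ L₂ = {ww : w ∈ {a,b}*} = L₂ itself, which is not regular (pump s = a^p b a^p b).

Note that the bare facts "L₁ regular, L₂ non-regular" do not settle the question by themselves: the closure of regular languages under ∪, ∩, complement and difference applies only when BOTH operands are regular. With a non-regular operand the result can come out regular or non-regular depending on the specific languages, so one has to work out L₁ ∩ L₂ for this particular pair, as above.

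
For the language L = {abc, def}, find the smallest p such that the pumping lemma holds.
p = 4

For a finite language L, the pumping lemma holds vacuously if p > max|s| for s ∈ L.

The longest string in L = {abc, def} has length 3.
If p = 4, then no string s ∈ L has |s| ≥ p, so the condition is vacuously true.

The minimum pumping length is p = 4.

Why no smaller p works: for any p ≤ 3, the longest string s ∈ L has |s| = 3 ≥ p, so it would
have to be pumpable; but pumping up (i = 2, 3, ...) produces ever longer strings, which cannot all lie in the
finite language L. So the pumping property fails for every p ≤ 3.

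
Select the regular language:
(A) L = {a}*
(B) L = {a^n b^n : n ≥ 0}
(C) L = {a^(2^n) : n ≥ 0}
(A) {a}*

(A) L = {a}* is regular.

This can be recognized by a finite automaton (DFA/NFA).
Regular expressions like {a}* define regular languages.

The other choices are not regular:
- {a^(2^n) : n ≥ 0}: After pumping, length is no longer a power of 2
- {a^n b^n : n ≥ 0}: After pumping, the number of a's and b's become unequal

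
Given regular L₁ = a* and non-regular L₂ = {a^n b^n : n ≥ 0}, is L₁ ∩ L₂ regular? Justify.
Yes — L₁ ∩ L₂ is regular.

A string of a* contains no b's, and the only string of {a^n b^n} with no b's is ε (n = 0). So L₁ ∩ L₂ = {ε}, a finite language, which is regular.

Note that the bare facts "L₁ regular, L₂ non-regular" do not settle the question by themselves: the closure of regular languages under ∪, ∩, complement and difference applies only when BOTH operands are regular. With a non-regular operand the result can come out regular or non-regular depending on the specific languages, so one has to work out L₁ ∩ L₂ for this particular pair, as above.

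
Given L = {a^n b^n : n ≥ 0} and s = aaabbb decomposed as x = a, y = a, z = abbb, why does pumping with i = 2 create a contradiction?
xy²z = aaaabbb ∉ L

Pumping with i = 2 replaces y = a by y² = aa:
- Original: s = xyz = aaabbb; aaabbb = a^3 b^3 has equal counts (3 = 3), so it is in L
- Pumped: xy²z = a · aa · abbb = aaaabbb
- aaaabbb has 4 a's and 3 b's; 4 ≠ 3, so it is not in L

The pumping lemma would require xy²z ∈ L, so this decomposition yields a contradiction.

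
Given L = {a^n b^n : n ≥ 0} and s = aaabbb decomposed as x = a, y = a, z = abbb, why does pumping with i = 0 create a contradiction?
xy⁰z = aabbb ∉ L

Pumping with i = 0 replaces y = a by y⁰ = ε:
- Original: s = xyz = aaabbb; aaabbb = a^3 b^3 has equal counts (3 = 3), so it is in L
- Pumped: xy⁰z = a · ε · abbb = aabbb
- aabbb has 2 a's and 3 b's; 2 ≠ 3, so it is not in L

The pumping lemma would require xy⁰z ∈ L, so this decomposition yields a contradiction.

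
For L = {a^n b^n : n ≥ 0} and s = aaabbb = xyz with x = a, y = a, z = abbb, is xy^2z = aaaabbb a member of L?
No

xy²z = a · aa · abbb = aaaabbb.
aaaabbb has 4 a's and 3 b's; 4 ≠ 3, so it is not in L.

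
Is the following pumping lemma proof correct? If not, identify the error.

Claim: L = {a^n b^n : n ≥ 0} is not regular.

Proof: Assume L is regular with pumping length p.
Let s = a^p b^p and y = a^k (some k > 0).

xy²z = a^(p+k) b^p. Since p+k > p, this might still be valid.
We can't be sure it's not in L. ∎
The proof is INCORRECT.

Error: The conclusion is wrong.
xy²z = a^(p+k) b^p is definitely NOT in L because the number of a's (p+k) ≠ number of b's (p).
The proof incorrectly doubts what is actually a valid contradiction.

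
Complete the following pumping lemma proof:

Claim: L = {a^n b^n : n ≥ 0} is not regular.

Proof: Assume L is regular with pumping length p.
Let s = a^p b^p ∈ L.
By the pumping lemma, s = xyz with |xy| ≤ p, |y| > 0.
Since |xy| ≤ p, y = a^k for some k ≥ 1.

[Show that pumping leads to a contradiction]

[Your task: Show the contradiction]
Consider xy²z = a^(p+k) b^p.

Since k ≥ 1, we have p + k > p.
So xy²z has more a's than b's: (p+k) a's vs p b's.
This means xy²z ∉ L because a^n b^n requires equal counts.

This contradicts the pumping lemma which states xy²z ∈ L.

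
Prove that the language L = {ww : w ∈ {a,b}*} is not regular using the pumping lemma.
Assume for contradiction that L is regular, and let p ≥ 1 be the pumping length given by the pumping lemma.
Choose s = a^p b a^p b. Then s ∈ L (take w = a^p b) and |s| = 2p + 2 ≥ p.
By the pumping lemma, s = xyz for some x, y, z with |xy| ≤ p, |y| ≥ 1, and xy^i z ∈ L for every i ≥ 0.
Since |xy| ≤ p and the first p symbols of s are all a's, y = a^k for some k with 1 ≤ k ≤ p.

Take i = 2: t = xy²z = a^(p + k) b a^p b.
Suppose t = uu for some string u. The string t contains exactly two b's and ends in b, so u contains exactly one b and ends in b; hence u = a^j b for some j, and uu = a^j b a^j b. Comparing with t = a^(p + k) b a^p b forces j = p + k (first block) and j = p (second block), which is impossible since k ≥ 1. So t ∉ L.

This contradicts the pumping lemma, which requires xy^i z ∈ L for all i ≥ 0.
Hence L = {ww : w ∈ {a,b}*} is not regular. ∎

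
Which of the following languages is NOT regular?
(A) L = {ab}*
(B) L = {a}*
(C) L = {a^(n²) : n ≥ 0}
(C) {a^(n²) : n ≥ 0}

(C) L = {a^(n²) : n ≥ 0} is NOT regular.

The pumping lemma can be used to prove this:
After pumping, length is no longer a perfect square

The other languages are regular because they can be recognized by finite automata.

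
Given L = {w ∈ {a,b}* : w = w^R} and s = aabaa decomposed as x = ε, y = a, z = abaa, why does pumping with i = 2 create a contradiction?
xy²z = aaabaa ∉ L

Pumping with i = 2 replaces y = a by y² = aa:
- Original: s = xyz = aabaa; aabaa reversed is aabaa, the same string, so it is a palindrome and is in L
- Pumped: xy²z = ε · aa · abaa = aaabaa
- aaabaa reversed is aabaaa ≠ aaabaa, so it is not a palindrome and is not in L

The pumping lemma would require xy²z ∈ L, so this decomposition yields a contradiction.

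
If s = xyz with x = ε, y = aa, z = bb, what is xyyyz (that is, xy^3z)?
aaaaaabb

Given x = '', y = 'aa', z = 'bb' and i = 3:

xy^3z = x + y·y·...·y (3 times) + z
       = '' + 'aa'^3 + 'bb'
       = '' + 'aaaaaa' + 'bb'
       = 'aaaaaabb'

The pumped string is 'aaaaaabb' with length 8.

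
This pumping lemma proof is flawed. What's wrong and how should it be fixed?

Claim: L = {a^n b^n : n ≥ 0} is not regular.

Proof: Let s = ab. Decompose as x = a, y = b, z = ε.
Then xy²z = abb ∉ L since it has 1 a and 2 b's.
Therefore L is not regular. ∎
Error: The string s = ab might be shorter than the pumping length p.

Correction: Choose s = a^p b^p to ensure |s| ≥ p. Also, the decomposition is wrong: with |xy| ≤ p, y cannot include b's when s starts with p a's.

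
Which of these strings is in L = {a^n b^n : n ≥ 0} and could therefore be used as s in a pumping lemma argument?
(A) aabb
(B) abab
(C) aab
(A) aabb

The pumping lemma is applied to a string s that lies in L, so first check membership of each option:
- (A) aabb = a^2 b^2 has equal counts (2 = 2), so it is in L ✓
- (B) abab has an a after a b, so it is not of the form a^n b^n and is not in L ✗
- (C) aab has 2 a's and 1 b's; 2 ≠ 1, so it is not in L ✗

Only (A) aabb is in L, so it is the only candidate that could play the role of s.
(In a complete proof one picks s in terms of the pumping length p so that |s| ≥ p is guaranteed; a fixed string like aabb illustrates the shape of such an s.)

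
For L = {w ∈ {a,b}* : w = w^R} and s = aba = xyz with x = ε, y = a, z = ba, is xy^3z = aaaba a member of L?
No

xy³z = ε · aaa · ba = aaaba.
aaaba reversed is abaaa ≠ aaaba, so it is not a palindrome and is not in L.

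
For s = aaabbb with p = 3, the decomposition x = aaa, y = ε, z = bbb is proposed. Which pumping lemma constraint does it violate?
Violated: |y| > 0

The decomposition x = aaa, y = ε, z = bbb for s = aaabbb with p = 3
violates the constraint: |y| > 0

|y| = 0, but the pumping lemma requires |y| > 0 (y must be non-empty).

Pumping lemma constraints:
1. xyz = s (decomposition is valid)
2. |xy| ≤ p
3. |y| > 0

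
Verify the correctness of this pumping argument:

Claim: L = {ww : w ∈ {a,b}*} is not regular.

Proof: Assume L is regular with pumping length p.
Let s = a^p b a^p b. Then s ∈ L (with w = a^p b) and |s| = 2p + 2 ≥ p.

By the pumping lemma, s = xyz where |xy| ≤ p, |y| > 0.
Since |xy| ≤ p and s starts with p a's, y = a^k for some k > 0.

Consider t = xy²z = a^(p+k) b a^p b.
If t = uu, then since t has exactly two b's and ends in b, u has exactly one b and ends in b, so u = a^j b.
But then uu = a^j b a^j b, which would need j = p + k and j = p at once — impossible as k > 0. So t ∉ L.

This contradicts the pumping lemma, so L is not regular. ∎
The proof is correct.

This proof is valid because:
1. s = a^p b a^p b is in L and is chosen in terms of p, so |s| ≥ p holds for every p
2. The decomposition analysis is correct: |xy| ≤ p forces y to lie inside the leading a's
3. The contradiction is valid: the argument shows a^(p+k) b a^p b cannot be split into two equal halves
4. The conclusion follows logically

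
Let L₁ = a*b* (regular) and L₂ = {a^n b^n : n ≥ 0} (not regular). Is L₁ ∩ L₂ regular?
No — L₁ ∩ L₂ is not regular.

Every string a^n b^n already lies in a*b*, so L₁ ∩ L₂ = {a^n b^n : n ≥ 0} = L₂ itself, which is the standard non-regular language (pump s = a^p b^p).

Note that the bare facts "L₁ regular, L₂ non-regular" do not settle the question by themselves: the closure of regular languages under ∪, ∩, complement and difference applies only when BOTH operands are regular. With a non-regular operand the result can come out regular or non-regular depending on the specific languages, so one has to work out L₁ ∩ L₂ for this particular pair, as above.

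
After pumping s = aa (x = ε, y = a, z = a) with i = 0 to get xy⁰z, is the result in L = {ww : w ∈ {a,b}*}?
No

xy⁰z = ε · ε · a = a.
a has odd length 1, so it cannot be written as ww and is not in L.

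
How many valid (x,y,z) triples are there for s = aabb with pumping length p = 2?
3

For s = 'aabb' with pumping length p = 2:

Constraints: |xy| ≤ 2, |y| > 0

Valid decompositions (|xy| ≤ p, |y| ≥ 1):
  • x='', y='a', z='abb'
  • x='a', y='a', z='bb'
  • x='', y='aa', z='bb'

Total count: 3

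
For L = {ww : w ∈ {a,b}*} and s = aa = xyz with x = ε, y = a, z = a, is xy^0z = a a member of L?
No

xy⁰z = ε · ε · a = a.
a has odd length 1, so it cannot be written as ww and is not in L.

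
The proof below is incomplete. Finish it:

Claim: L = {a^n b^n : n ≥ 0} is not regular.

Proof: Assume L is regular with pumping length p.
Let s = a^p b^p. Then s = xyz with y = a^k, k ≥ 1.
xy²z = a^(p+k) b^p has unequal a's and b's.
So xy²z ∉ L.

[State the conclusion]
This contradicts the pumping lemma for regular languages,
which guarantees xy^i z ∈ L for all i ≥ 0.

Since our assumption that L is regular leads to a contradiction,
we conclude that L = {a^n b^n : n ≥ 0} is NOT regular. ∎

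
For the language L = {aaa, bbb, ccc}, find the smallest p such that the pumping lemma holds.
p = 4

For a finite language L, the pumping lemma holds vacuously if p > max|s| for s ∈ L.

The longest string in L = {aaa, bbb, ccc} has length 3.
If p = 4, then no string s ∈ L has |s| ≥ p, so the condition is vacuously true.

The minimum pumping length is p = 4.

Why no smaller p works: for any p ≤ 3, the longest string s ∈ L has |s| = 3 ≥ p, so it would
have to be pumpable; but pumping up (i = 2, 3, ...) produces ever longer strings, which cannot all lie in the
finite language L. So the pumping property fails for every p ≤ 3.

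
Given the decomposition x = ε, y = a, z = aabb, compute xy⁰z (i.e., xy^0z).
aabb

Given x = '', y = 'a', z = 'aabb' and i = 0:

xy^0z = x + y·y·...·y (0 times) + z
       = '' + 'a'^0 + 'aabb'
       = '' + '' + 'aabb'
       = 'aabb'

The pumped string is 'aabb' with length 4.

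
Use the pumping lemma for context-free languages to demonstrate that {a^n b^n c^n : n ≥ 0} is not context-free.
Assume for contradiction that L is context-free, and let p ≥ 1 be the pumping length given by the pumping lemma for CFLs.
Choose s = a^p b^p c^p. Then s ∈ L and |s| = 3p ≥ p.
By the CFL pumping lemma, s = uvxyz for some u, v, x, y, z with |vxy| ≤ p, |vy| ≥ 1, and uv^i xy^i z ∈ L for every i ≥ 0.

Because |vxy| ≤ p, the window vxy cannot contain both an a and a c: any substring of s containing both must include the entire block b^p plus at least one a and one c, so it has length ≥ p + 2 > p.
Hence at least one of the letters a, c does not occur in vy at all.

Take i = 0: the string uxz is obtained from s by deleting |vy| ≥ 1 symbols, so |uxz| = 3p − |vy| < 3p.
But the letter (a or c) that does not occur in vy still occurs exactly p times in uxz. Every string of L with exactly p copies of some letter is a^p b^p c^p, of length 3p. Since |uxz| < 3p, uxz ∉ L.

This contradicts the CFL pumping lemma, which requires uv^i xy^i z ∈ L for all i ≥ 0.
Hence L = {a^n b^n c^n : n ≥ 0} is not context-free. ∎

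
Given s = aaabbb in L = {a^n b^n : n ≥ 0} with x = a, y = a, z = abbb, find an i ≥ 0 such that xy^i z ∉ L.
i = 0

xy⁰z = a · ε · abbb = aabbb; aabbb has 2 a's and 3 b's; 2 ≠ 3, so it is not in L.
(Other choices also work, e.g. i = 2, 3; only i = 1 is guaranteed to stay in L since xy¹z = s.)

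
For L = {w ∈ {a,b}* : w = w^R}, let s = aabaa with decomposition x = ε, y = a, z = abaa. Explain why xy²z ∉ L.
xy²z = aaabaa ∉ L

Pumping with i = 2 replaces y = a by y² = aa:
- Original: s = xyz = aabaa; aabaa reversed is aabaa, the same string, so it is a palindrome and is in L
- Pumped: xy²z = ε · aa · abaa = aaabaa
- aaabaa reversed is aabaaa ≠ aaabaa, so it is not a palindrome and is not in L

The pumping lemma would require xy²z ∈ L, so this decomposition yields a contradiction.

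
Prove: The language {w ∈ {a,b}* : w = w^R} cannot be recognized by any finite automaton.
Assume for contradiction that L is regular, and let p ≥ 1 be the pumping length given by the pumping lemma.
Choose s = a^p b a^p. Then s ∈ L (it reads the same in both directions) and |s| = 2p + 1 ≥ p.
By the pumping lemma, s = xyz for some x, y, z with |xy| ≤ p, |y| ≥ 1, and xy^i z ∈ L for every i ≥ 0.
Since |xy| ≤ p and the first p symbols of s are all a's, y = a^k for some k with 1 ≤ k ≤ p.

Take i = 0: xy⁰z = a^(p − k) b a^p.
Its reversal is a^p b a^(p − k). These differ because the block of a's before the unique b has length p − k in one and p in the other, and p − k ≠ p since k ≥ 1. So xy⁰z is not a palindrome, i.e. xy⁰z ∉ L.

This contradicts the pumping lemma, which requires xy^i z ∈ L for all i ≥ 0.
Hence L = {w ∈ {a,b}* : w = w^R} is not regular. ∎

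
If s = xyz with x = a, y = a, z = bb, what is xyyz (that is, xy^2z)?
aaabb

Given x = 'a', y = 'a', z = 'bb' and i = 2:

xy^2z = x + y·y·...·y (2 times) + z
       = 'a' + 'a'^2 + 'bb'
       = 'a' + 'aa' + 'bb'
       = 'aaabb'

The pumped string is 'aaabb' with length 5.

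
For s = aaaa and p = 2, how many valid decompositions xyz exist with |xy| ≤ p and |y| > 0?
3

For s = 'aaaa' with pumping length p = 2:

Constraints: |xy| ≤ 2, |y| > 0

Valid decompositions (|xy| ≤ p, |y| ≥ 1):
  • x='', y='a', z='aaa'
  • x='a', y='a', z='aa'
  • x='', y='aa', z='aa'

Total count: 3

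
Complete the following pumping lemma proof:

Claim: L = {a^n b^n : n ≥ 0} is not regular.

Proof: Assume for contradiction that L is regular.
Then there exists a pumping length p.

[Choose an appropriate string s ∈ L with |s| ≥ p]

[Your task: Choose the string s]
s = a^p b^p

This string is in L (has equal a's and b's) and has length 2p ≥ p.
Any decomposition xyz with |xy| ≤ p means y consists only of a's,
so pumping will unbalance the counts.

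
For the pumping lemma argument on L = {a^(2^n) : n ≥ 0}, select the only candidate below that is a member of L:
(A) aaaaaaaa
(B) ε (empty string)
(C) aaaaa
(A) aaaaaaaa

The pumping lemma is applied to a string s that lies in L, so first check membership of each option:
- (A) aaaaaaaa has length 8 = 2^3, so it is in L ✓
- (B) ε has length 0, which is not a power of 2, so it is not in L ✗
- (C) aaaaa has length 5, strictly between 2^2 = 4 and 2^3 = 8, so it is not in L ✗

Only (A) aaaaaaaa is in L, so it is the only candidate that could play the role of s.
(In a complete proof one picks s in terms of the pumping length p so that |s| ≥ p is guaranteed; a fixed string like aaaaaaaa illustrates the shape of such an s.)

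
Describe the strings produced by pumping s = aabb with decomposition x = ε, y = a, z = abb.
{xy^i z : i ≥ 0} = {a^(i+1) b^2 : i ≥ 0} = {abb, aabb, aaabb, ...}

With x = ε, y = a, z = abb: Starting with aabb and pumping the first 'a' (z = abb keeps the second 'a'), we get strings with i+1 a's followed by 2 b's for i = 0, 1, 2, ...; note bb is not produced because z always contributes one a.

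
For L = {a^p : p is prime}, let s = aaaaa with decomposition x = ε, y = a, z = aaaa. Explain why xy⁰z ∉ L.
xy⁰z = aaaa ∉ L

Pumping with i = 0 replaces y = a by y⁰ = ε:
- Original: s = xyz = aaaaa; aaaaa has length 5, which is prime, so it is in L
- Pumped: xy⁰z = ε · ε · aaaa = aaaa
- aaaa has length 4 = 2 × 2, which is not prime, so it is not in L

The pumping lemma would require xy⁰z ∈ L, so this decomposition yields a contradiction.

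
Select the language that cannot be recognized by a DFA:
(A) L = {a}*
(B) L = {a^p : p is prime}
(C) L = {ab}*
(B) {a^p : p is prime}

(B) L = {a^p : p is prime} is NOT regular.

The pumping lemma can be used to prove this:
After pumping, the length becomes composite

The other languages are regular because they can be recognized by finite automata.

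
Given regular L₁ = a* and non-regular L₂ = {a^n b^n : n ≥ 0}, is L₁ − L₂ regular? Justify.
Yes — L₁ − L₂ is regular.

The only string of a* that lies in {a^n b^n} is ε, so L₁ − L₂ = a* − {ε} = a⁺ = aa*, which is regular.

Note that the bare facts "L₁ regular, L₂ non-regular" do not settle the question by themselves: the closure of regular languages under ∪, ∩, complement and difference applies only when BOTH operands are regular. With a non-regular operand the result can come out regular or non-regular depending on the specific languages, so one has to work out L₁ − L₂ for this particular pair, as above.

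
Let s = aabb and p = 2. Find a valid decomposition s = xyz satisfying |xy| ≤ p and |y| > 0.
x = '', y = 'a', z = 'abb'

For s = aabb and p = 2, one valid decomposition is:
- x = '' (length 0)
- y = 'a' (length 1)
- z = 'abb' (length 3)

Verification:
- xyz = '' + 'a' + 'abb' = aabb ✓
- |xy| = 1 ≤ 2 ✓
- |y| = 1 > 0 ✓

All pumping lemma constraints are satisfied.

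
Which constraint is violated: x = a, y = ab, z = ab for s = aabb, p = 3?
Violated: xyz = s

The decomposition x = a, y = ab, z = ab for s = aabb with p = 3
violates the constraint: xyz = s

xyz = 'a' + 'ab' + 'ab' = 'aabab' ≠ 'aabb' = s. The decomposition doesn't reconstruct s.

Pumping lemma constraints:
1. xyz = s (decomposition is valid)
2. |xy| ≤ p
3. |y| > 0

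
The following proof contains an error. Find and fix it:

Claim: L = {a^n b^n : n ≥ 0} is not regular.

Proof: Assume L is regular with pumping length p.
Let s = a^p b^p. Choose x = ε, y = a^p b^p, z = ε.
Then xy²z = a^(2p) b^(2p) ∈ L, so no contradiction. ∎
Error: The decomposition violates |xy| ≤ p. With y = a^p b^p, |xy| = |y| = 2p > p. (The proof also miscomputes xy²z, which would be a^p b^p a^p b^p rather than a^(2p) b^(2p), and it wrongly treats one harmless decomposition as settling the matter — the prover does not get to choose the decomposition.)

Correction: The pumping lemma requires |xy| ≤ p, and the argument must handle every decomposition satisfying |xy| ≤ p, |y| ≥ 1. Since s starts with p a's, any such y consists only of a's, say y = a^k with k ≥ 1. Then xy²z = a^(p+k) b^p has unequal numbers of a's and b's, so xy²z ∉ L — the required contradiction.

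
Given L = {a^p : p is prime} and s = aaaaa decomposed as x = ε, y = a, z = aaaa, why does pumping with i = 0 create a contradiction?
xy⁰z = aaaa ∉ L

Pumping with i = 0 replaces y = a by y⁰ = ε:
- Original: s = xyz = aaaaa; aaaaa has length 5, which is prime, so it is in L
- Pumped: xy⁰z = ε · ε · aaaa = aaaa
- aaaa has length 4 = 2 × 2, which is not prime, so it is not in L

The pumping lemma would require xy⁰z ∈ L, so this decomposition yields a contradiction.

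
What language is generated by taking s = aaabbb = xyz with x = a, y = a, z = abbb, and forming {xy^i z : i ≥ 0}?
{xy^i z : i ≥ 0} = {a^(2+i) b^3 : i ≥ 0} = {aabbb, aaabbb, aaaabbb, ...}

With x = a, y = a, z = abbb: Starting with aaabbb and pumping the second 'a', we get strings with 2+i a's followed by 3 b's for i = 0, 1, 2, ...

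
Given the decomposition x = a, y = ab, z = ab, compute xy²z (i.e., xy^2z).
aababab

Given x = 'a', y = 'ab', z = 'ab' and i = 2:

xy^2z = x + y·y·...·y (2 times) + z
       = 'a' + 'ab'^2 + 'ab'
       = 'a' + 'abab' + 'ab'
       = 'aababab'

The pumped string is 'aababab' with length 7.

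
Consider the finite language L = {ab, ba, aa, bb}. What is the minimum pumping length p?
p = 3

For a finite language L, the pumping lemma holds vacuously if p > max|s| for s ∈ L.

The longest string in L = {ab, ba, aa, bb} has length 2.
If p = 3, then no string s ∈ L has |s| ≥ p, so the condition is vacuously true.

The minimum pumping length is p = 3.

Why no smaller p works: for any p ≤ 2, the longest string s ∈ L has |s| = 2 ≥ p, so it would
have to be pumpable; but pumping up (i = 2, 3, ...) produces ever longer strings, which cannot all lie in the
finite language L. So the pumping property fails for every p ≤ 2.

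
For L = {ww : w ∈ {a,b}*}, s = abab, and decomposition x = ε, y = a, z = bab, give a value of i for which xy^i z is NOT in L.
i = 3

xy³z = ε · aaa · bab = aaabab; aaabab has length 6; its halves are aaa and bab, which differ, so it is not in L.
(Other choices also work, e.g. i = 0, 2; only i = 1 is guaranteed to stay in L since xy¹z = s.)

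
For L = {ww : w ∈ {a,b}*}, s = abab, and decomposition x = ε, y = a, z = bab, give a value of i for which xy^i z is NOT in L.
i = 3

xy³z = ε · aaa · bab = aaabab; aaabab has length 6; its halves are aaa and bab, which differ, so it is not in L.
(Other choices also work, e.g. i = 0, 2; only i = 1 is guaranteed to stay in L since xy¹z = s.)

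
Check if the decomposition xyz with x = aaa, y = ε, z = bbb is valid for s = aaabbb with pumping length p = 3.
Violated: |y| > 0

The decomposition x = aaa, y = ε, z = bbb for s = aaabbb with p = 3
violates the constraint: |y| > 0

|y| = 0, but the pumping lemma requires |y| > 0 (y must be non-empty).

Pumping lemma constraints:
1. xyz = s (decomposition is valid)
2. |xy| ≤ p
3. |y| > 0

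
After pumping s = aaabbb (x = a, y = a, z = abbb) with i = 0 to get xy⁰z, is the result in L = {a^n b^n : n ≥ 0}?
No

xy⁰z = a · ε · abbb = aabbb.
aabbb has 2 a's and 3 b's; 2 ≠ 3, so it is not in L.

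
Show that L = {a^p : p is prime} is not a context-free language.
Assume for contradiction that L is context-free, and let p ≥ 1 be the pumping length given by the pumping lemma for CFLs.
Choose a prime q with q ≥ p and let s = a^q. Then s ∈ L and |s| = q ≥ p.
By the CFL pumping lemma, s = uvxyz for some u, v, x, y, z with |vxy| ≤ p, |vy| ≥ 1, and uv^i xy^i z ∈ L for every i ≥ 0.
All symbols are a's, so only lengths matter: let k = |vy|, with 1 ≤ k ≤ p. Then |uv^i xy^i z| = q + (i − 1)k.

Take i = q + 1: the length is q + qk = q(k + 1).
Both factors satisfy q ≥ 2 and k + 1 ≥ 2, so q(k + 1) is composite and uv^(q+1) xy^(q+1) z ∉ L.

This contradicts the CFL pumping lemma, which requires uv^i xy^i z ∈ L for all i ≥ 0.
Hence L = {a^p : p is prime} is not context-free. ∎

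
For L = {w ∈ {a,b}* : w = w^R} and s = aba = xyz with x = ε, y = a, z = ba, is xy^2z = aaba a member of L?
No

xy²z = ε · aa · ba = aaba.
aaba reversed is abaa ≠ aaba, so it is not a palindrome and is not in L.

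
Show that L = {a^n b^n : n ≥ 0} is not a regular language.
Assume for contradiction that L is regular, and let p ≥ 1 be the pumping length given by the pumping lemma.
Choose s = a^p b^p. Then s ∈ L and |s| = 2p ≥ p.
By the pumping lemma, s = xyz for some x, y, z with |xy| ≤ p, |y| ≥ 1, and xy^i z ∈ L for every i ≥ 0.
Since |xy| ≤ p and the first p symbols of s are all a's, we must have y = a^k for some k with 1 ≤ k ≤ p.

Take i = 2: xy²z = a^(p + k) b^p.
This string has p + k a's but p b's, and p + k > p because k ≥ 1. So xy²z ∉ L.

This contradicts the pumping lemma, which requires xy^i z ∈ L for all i ≥ 0.
Hence L = {a^n b^n : n ≥ 0} is not regular. ∎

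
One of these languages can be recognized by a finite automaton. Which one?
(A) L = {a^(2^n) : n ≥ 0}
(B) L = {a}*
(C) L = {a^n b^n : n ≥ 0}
(B) {a}*

(B) L = {a}* is regular.

This can be recognized by a finite automaton (DFA/NFA).
Regular expressions like {a}* define regular languages.

The other choices are not regular:
- {a^n b^n : n ≥ 0}: After pumping, the number of a's and b's become unequal
- {a^(2^n) : n ≥ 0}: After pumping, length is no longer a power of 2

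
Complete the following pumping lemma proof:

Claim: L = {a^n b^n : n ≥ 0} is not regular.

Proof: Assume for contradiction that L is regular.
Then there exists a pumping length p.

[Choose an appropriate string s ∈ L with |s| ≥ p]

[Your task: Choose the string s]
s = a^p b^p

This string is in L (has equal a's and b's) and has length 2p ≥ p.
Any decomposition xyz with |xy| ≤ p means y consists only of a's,
so pumping will unbalance the counts.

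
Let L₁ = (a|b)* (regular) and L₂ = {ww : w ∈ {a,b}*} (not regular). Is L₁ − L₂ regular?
No — L₁ − L₂ is not regular.

L₁ − L₂ is the complement of {ww} within {a,b}*. If it were regular, its complement {ww} would be regular as well (regular languages are closed under complement) — contradiction. So L₁ − L₂ is not regular.

Note that the bare facts "L₁ regular, L₂ non-regular" do not settle the question by themselves: the closure of regular languages under ∪, ∩, complement and difference applies only when BOTH operands are regular. With a non-regular operand the result can come out regular or non-regular depending on the specific languages, so one has to work out L₁ − L₂ for this particular pair, as above.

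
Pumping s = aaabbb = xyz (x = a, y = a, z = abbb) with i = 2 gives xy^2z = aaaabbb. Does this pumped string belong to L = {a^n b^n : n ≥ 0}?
No

xy²z = a · aa · abbb = aaaabbb.
aaaabbb has 4 a's and 3 b's; 4 ≠ 3, so it is not in L.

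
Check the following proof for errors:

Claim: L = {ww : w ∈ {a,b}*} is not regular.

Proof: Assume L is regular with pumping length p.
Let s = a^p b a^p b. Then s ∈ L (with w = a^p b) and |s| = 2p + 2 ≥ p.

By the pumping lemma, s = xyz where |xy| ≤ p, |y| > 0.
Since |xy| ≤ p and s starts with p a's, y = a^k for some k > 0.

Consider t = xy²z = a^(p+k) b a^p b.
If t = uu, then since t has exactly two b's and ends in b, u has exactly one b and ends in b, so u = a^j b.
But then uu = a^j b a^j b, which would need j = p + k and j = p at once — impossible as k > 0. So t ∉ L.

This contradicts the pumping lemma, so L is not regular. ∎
The proof is correct.

This proof is valid because:
1. s = a^p b a^p b is in L and is chosen in terms of p, so |s| ≥ p holds for every p
2. The decomposition analysis is correct: |xy| ≤ p forces y to lie inside the leading a's
3. The contradiction is valid: the argument shows a^(p+k) b a^p b cannot be split into two equal halves
4. The conclusion follows logically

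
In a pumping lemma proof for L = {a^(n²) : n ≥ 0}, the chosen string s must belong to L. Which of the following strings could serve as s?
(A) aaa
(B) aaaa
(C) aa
(B) aaaa

The pumping lemma is applied to a string s that lies in L, so first check membership of each option:
- (A) aaa has length 3, strictly between 1² = 1 and 2² = 4, so it is not in L ✗
- (B) aaaa has length 4 = 2², a perfect square, so it is in L ✓
- (C) aa has length 2, strictly between 1² = 1 and 2² = 4, so it is not in L ✗

Only (B) aaaa is in L, so it is the only candidate that could play the role of s.
(In a complete proof one picks s in terms of the pumping length p so that |s| ≥ p is guaranteed; a fixed string like aaaa illustrates the shape of such an s.)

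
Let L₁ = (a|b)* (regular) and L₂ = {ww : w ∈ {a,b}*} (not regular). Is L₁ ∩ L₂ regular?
No — L₁ ∩ L₂ is not regular.

(a|b)* is all strings over {a,b}, so L₁ ∩ L₂ = {ww : w ∈ {a,b}*} = L₂ itself, which is not regular (pump s = a^p b a^p b).

Note that the bare facts "L₁ regular, L₂ non-regular" do not settle the question by themselves: the closure of regular languages under ∪, ∩, complement and difference applies only when BOTH operands are regular. With a non-regular operand the result can come out regular or non-regular depending on the specific languages, so one has to work out L₁ ∩ L₂ for this particular pair, as above.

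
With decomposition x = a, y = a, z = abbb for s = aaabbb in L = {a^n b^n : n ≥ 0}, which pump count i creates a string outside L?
i = 2

xy²z = a · aa · abbb = aaaabbb; aaaabbb has 4 a's and 3 b's; 4 ≠ 3, so it is not in L.
(Other choices also work, e.g. i = 0, 3; only i = 1 is guaranteed to stay in L since xy¹z = s.)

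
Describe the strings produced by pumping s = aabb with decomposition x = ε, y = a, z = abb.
{xy^i z : i ≥ 0} = {a^(i+1) b^2 : i ≥ 0} = {abb, aabb, aaabb, ...}

With x = ε, y = a, z = abb: Starting with aabb and pumping the first 'a' (z = abb keeps the second 'a'), we get strings with i+1 a's followed by 2 b's for i = 0, 1, 2, ...; note bb is not produced because z always contributes one a.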